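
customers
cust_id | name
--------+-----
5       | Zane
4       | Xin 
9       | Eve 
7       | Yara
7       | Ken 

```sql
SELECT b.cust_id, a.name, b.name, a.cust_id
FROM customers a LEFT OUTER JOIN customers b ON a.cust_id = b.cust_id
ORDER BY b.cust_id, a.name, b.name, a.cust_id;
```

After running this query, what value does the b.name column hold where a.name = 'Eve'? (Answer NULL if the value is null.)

LEFT JOIN keeps every row from `customers a`; unmatched rows get NULL for `customers b`'s columns.
Matching on a.cust_id = b.cust_id.
Matched pairs: 7; unmatched a rows kept: 0.

Eve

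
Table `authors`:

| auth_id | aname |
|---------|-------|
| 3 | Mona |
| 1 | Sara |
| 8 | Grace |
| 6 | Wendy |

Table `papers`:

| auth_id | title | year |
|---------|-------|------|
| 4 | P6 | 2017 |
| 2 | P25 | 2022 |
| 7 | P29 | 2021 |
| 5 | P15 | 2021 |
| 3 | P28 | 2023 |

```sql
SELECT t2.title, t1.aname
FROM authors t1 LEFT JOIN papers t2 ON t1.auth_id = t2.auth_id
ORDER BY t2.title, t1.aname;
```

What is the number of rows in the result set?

LEFT JOIN keeps every row from `authors`; unmatched rows get NULL for `papers`'s columns.
Matching on t1.auth_id = t2.auth_id.
- t1[0] auth_id=3 → 1 match(es) in t2 → 1 row(s).
- t1[1] auth_id=1 → no match; kept with NULLs on the t2 side.
- t1[2] auth_id=8 → no match; kept with NULLs on the t2 side.
- t1[3] auth_id=6 → no match; kept with NULLs on the t2 side.
Total: 1 matched + 3 padded = 4 rows.

4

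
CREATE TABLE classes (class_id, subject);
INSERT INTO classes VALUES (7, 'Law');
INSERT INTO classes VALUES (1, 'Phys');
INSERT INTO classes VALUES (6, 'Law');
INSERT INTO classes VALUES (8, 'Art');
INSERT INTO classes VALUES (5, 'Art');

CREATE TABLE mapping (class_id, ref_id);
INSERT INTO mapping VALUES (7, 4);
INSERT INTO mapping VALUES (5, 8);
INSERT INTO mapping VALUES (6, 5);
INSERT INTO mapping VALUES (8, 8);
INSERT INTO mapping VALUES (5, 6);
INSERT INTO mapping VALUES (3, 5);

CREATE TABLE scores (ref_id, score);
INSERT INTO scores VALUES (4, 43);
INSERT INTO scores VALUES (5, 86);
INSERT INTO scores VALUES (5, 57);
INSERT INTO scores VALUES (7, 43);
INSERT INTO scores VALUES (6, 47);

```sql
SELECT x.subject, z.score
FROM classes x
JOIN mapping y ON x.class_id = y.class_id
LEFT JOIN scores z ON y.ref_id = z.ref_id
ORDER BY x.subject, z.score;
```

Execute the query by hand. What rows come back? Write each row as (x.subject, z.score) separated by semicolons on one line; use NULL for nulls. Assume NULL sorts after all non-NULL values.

(Art, 47); (Art, NULL); (Art, NULL); (Law, 43); (Law, 57); (Law, 86)

Joins associate left-to-right: classes INNER JOIN mapping on class_id gives 5 intermediate row(s).
Then LEFT JOIN `scores z` on ref_id: each of those 5 rows is kept; rows whose y.ref_id has no match in z get NULL for z's columns.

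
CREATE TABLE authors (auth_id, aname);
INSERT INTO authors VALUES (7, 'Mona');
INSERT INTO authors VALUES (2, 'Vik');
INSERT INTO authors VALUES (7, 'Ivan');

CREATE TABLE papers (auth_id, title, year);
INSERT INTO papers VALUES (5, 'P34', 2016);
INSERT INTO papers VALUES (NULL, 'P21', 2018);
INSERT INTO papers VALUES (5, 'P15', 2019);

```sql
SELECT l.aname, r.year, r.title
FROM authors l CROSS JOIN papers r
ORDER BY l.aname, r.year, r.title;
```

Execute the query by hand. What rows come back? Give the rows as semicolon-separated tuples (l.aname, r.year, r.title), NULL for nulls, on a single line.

(Ivan, 2016, P34); (Ivan, 2018, P21); (Ivan, 2019, P15); (Mona, 2016, P34); (Mona, 2018, P21); (Mona, 2019, P15); (Vik, 2016, P34); (Vik, 2018, P21); (Vik, 2019, P15)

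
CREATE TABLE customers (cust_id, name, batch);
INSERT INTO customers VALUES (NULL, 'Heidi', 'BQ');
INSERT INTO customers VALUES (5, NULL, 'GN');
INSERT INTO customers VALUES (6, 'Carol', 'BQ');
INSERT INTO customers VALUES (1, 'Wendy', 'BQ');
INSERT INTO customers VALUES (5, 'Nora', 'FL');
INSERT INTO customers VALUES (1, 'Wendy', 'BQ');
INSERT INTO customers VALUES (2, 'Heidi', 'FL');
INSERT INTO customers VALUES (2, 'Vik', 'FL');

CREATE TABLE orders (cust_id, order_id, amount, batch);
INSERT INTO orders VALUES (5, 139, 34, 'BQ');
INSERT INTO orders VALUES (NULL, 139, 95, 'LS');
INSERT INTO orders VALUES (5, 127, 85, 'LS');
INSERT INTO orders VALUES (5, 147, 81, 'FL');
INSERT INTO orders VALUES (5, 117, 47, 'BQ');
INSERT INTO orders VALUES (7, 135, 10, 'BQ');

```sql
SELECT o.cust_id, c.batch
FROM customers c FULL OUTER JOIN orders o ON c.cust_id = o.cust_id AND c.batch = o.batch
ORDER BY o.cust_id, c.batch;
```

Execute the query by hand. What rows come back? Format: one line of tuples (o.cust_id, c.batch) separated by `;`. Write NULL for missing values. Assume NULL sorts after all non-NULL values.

(5, FL); (5, NULL); (5, NULL); (5, NULL); (7, NULL); (NULL, BQ); (NULL, BQ); (NULL, BQ); (NULL, BQ); (NULL, FL); (NULL, FL); (NULL, GN); (NULL, NULL)

FULL OUTER JOIN keeps every row from both sides; unmatched rows get NULL for the other side's columns.
Matching on c.cust_id = o.cust_id AND c.batch = o.batch. A NULL in a compared column never satisfies the condition.
- c (cust_id=NULL, batch=BQ) has no partner → padded with NULL.
- c (cust_id=5, batch=GN) has no partner → padded with NULL.
- c (cust_id=6, batch=BQ) has no partner → padded with NULL.
- c (cust_id=1, batch=BQ) has no partner → padded with NULL.
- c (cust_id=5, batch=FL) pairs with 1 row(s) of o.
- c (cust_id=1, batch=BQ) has no partner → padded with NULL.
- c (cust_id=2, batch=FL) has no partner → padded with NULL.
- c (cust_id=2, batch=FL) has no partner → padded with NULL.
- 5 o row(s) had no c match → kept, c columns NULL.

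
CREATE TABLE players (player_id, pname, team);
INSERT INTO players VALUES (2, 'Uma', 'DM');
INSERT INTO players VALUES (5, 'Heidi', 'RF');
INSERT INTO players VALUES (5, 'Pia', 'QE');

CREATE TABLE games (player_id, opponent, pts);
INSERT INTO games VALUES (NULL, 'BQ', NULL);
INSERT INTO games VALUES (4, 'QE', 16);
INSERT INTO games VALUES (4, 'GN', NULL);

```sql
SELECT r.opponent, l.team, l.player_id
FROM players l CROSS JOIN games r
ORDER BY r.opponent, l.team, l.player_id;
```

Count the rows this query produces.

9

CROSS JOIN pairs every row of `players` with every row of `games`: 3 × 3 = 9 rows.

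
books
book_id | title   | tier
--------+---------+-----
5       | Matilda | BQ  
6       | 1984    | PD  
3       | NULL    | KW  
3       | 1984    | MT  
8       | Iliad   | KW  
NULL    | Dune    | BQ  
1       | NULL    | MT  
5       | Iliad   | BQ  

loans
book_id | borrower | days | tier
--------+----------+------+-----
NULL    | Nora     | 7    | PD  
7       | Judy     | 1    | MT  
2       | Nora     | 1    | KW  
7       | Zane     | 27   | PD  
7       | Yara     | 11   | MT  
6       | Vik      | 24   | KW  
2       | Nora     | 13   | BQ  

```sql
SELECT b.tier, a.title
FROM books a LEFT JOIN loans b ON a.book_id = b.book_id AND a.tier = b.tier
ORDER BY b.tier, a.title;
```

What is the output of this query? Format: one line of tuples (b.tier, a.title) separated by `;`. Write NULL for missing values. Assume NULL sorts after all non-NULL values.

(NULL, 1984); (NULL, 1984); (NULL, Dune); (NULL, Iliad); (NULL, Iliad); (NULL, Matilda); (NULL, NULL); (NULL, NULL)

LEFT JOIN keeps every row from `books`; unmatched rows get NULL for `loans`'s columns.
Matching on a.book_id = b.book_id AND a.tier = b.tier. A NULL in a compared column never satisfies the condition.
- a (book_id=5, tier=BQ) has no partner → padded with NULL.
- a (book_id=6, tier=PD) has no partner → padded with NULL.
- a (book_id=3, tier=KW) has no partner → padded with NULL.
- a (book_id=3, tier=MT) has no partner → padded with NULL.
- a (book_id=8, tier=KW) has no partner → padded with NULL.
- a (book_id=NULL, tier=BQ) has no partner → padded with NULL.
- a (book_id=1, tier=MT) has no partner → padded with NULL.
- a (book_id=5, tier=BQ) has no partner → padded with NULL.
After projecting and ordering:
b.tier | a.title
NULL | 1984
NULL | 1984
NULL | Dune
NULL | Iliad
NULL | Iliad
NULL | Matilda
NULL | NULL
NULL | NULL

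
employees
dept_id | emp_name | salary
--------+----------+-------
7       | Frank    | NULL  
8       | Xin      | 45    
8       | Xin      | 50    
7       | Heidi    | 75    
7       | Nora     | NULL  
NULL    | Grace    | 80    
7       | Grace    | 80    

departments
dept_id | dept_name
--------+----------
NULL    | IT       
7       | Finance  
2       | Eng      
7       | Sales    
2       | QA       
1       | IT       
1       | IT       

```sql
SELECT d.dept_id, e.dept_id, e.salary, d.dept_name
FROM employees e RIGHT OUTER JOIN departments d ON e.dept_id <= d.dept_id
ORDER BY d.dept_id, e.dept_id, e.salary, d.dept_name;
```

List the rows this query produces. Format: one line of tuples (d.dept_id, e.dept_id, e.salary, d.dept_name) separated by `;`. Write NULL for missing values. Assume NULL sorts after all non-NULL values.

RIGHT JOIN keeps every row from `departments`; unmatched rows get NULL for `employees`'s columns.
Matching on e.dept_id <= d.dept_id. A NULL in a compared column never satisfies the condition.
- e (dept_id=7) pairs with 2 row(s) of d.
- e (dept_id=8) has no partner in d.
- e (dept_id=8) has no partner in d.
- e (dept_id=7) pairs with 2 row(s) of d.
- e (dept_id=7) pairs with 2 row(s) of d.
- e (dept_id=NULL) has no partner in d.
- e (dept_id=7) pairs with 2 row(s) of d.
- plus 5 unmatched d row(s), each kept with NULL e columns.

(1, NULL, NULL, IT); (1, NULL, NULL, IT); (2, NULL, NULL, Eng); (2, NULL, NULL, QA); (7, 7, 75, Finance); (7, 7, 75, Sales); (7, 7, 80, Finance); (7, 7, 80, Sales); (7, 7, NULL, Finance); (7, 7, NULL, Finance); (7, 7, NULL, Sales); (7, 7, NULL, Sales); (NULL, NULL, NULL, IT)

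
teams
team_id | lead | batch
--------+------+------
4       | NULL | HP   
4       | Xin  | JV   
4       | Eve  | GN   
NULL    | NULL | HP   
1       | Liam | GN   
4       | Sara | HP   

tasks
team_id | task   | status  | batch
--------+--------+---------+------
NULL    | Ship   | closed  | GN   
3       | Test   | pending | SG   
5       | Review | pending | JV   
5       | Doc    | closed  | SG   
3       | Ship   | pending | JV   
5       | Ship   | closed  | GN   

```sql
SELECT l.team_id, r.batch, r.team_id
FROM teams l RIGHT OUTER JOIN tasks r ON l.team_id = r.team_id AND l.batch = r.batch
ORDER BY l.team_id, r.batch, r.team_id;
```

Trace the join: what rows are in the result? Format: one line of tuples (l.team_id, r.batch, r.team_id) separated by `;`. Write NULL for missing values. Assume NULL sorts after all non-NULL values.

(NULL, GN, 5); (NULL, GN, NULL); (NULL, JV, 3); (NULL, JV, 5); (NULL, SG, 3); (NULL, SG, 5)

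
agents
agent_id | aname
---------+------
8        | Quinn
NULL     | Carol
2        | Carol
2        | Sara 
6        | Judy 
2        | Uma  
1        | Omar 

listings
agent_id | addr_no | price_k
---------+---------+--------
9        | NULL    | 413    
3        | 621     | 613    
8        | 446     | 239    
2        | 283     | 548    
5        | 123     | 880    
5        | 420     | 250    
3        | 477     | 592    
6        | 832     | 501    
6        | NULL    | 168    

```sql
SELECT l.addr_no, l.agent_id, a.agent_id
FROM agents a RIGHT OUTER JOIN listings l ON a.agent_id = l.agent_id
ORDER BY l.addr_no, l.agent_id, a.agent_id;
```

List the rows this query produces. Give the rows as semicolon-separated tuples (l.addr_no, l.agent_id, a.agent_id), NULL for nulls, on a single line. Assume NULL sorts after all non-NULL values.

(123, 5, NULL); (283, 2, 2); (283, 2, 2); (283, 2, 2); (420, 5, NULL); (446, 8, 8); (477, 3, NULL); (621, 3, NULL); (832, 6, 6); (NULL, 6, 6); (NULL, 9, NULL)

RIGHT JOIN keeps every row from `listings`; unmatched rows get NULL for `agents`'s columns.
Matching on a.agent_id = l.agent_id. A NULL in a compared column never satisfies the condition.
- a[0] agent_id=8 → 1 match(es) in l → 1 row(s).
- a[1] agent_id=NULL → no match.
- a[2] agent_id=2 → 1 match(es) in l → 1 row(s).
- a[3] agent_id=2 → 1 match(es) in l → 1 row(s).
- a[4] agent_id=6 → 2 match(es) in l → 2 row(s).
- a[5] agent_id=2 → 1 match(es) in l → 1 row(s).
- a[6] agent_id=1 → no match.
- 5 l row(s) had no a match → kept, a columns NULL.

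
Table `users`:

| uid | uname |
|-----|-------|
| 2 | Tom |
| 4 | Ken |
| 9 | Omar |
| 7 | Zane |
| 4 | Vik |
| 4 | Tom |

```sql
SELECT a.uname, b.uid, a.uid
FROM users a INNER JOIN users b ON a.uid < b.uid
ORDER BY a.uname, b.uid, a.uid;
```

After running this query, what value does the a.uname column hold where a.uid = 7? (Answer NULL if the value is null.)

INNER JOIN keeps only pairs where the ON condition holds.
Matching on a.uid < b.uid.
- a[0] uid=2 → 5 match(es) in b → 5 row(s).
- a[1] uid=4 → 2 match(es) in b → 2 row(s).
- a[2] uid=9 → no match; dropped.
- a[3] uid=7 → 1 match(es) in b → 1 row(s).
- a[4] uid=4 → 2 match(es) in b → 2 row(s).
- a[5] uid=4 → 2 match(es) in b → 2 row(s).

Zane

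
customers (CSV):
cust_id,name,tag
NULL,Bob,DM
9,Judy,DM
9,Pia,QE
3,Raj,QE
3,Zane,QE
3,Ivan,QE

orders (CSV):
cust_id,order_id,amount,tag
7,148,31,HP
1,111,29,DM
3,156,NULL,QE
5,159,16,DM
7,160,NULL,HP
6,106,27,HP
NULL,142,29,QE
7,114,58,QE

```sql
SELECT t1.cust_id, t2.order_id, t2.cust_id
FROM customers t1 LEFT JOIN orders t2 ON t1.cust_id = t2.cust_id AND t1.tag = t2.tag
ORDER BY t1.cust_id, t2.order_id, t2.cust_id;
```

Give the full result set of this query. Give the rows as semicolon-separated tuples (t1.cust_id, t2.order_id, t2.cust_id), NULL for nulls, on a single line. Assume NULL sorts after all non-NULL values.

LEFT JOIN keeps every row from `customers`; unmatched rows get NULL for `orders`'s columns.
Matching on t1.cust_id = t2.cust_id AND t1.tag = t2.tag. A NULL in a compared column never satisfies the condition.
Matched pairs: 3; unmatched t1 rows kept: 3.

(3, 156, 3); (3, 156, 3); (3, 156, 3); (9, NULL, NULL); (9, NULL, NULL); (NULL, NULL, NULL)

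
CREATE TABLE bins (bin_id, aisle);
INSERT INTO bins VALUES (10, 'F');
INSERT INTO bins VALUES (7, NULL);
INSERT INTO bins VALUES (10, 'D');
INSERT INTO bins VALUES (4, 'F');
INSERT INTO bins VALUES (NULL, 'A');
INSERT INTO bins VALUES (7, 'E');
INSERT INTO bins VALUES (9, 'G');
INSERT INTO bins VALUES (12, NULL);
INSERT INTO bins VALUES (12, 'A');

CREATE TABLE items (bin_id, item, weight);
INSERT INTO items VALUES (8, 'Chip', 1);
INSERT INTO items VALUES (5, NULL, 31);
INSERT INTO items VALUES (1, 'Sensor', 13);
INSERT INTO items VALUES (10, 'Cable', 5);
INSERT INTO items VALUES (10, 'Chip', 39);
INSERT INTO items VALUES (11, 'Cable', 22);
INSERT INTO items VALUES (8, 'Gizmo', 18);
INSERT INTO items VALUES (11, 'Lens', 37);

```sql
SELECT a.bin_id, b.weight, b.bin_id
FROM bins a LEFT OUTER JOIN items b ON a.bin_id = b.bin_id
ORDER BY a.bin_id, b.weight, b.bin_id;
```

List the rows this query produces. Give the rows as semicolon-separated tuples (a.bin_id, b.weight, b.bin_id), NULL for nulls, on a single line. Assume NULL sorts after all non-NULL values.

LEFT JOIN keeps every row from `bins`; unmatched rows get NULL for `items`'s columns.
Matching on a.bin_id = b.bin_id. A NULL in a compared column never satisfies the condition.
Matched pairs: 4; unmatched a rows kept: 7.

(4, NULL, NULL); (7, NULL, NULL); (7, NULL, NULL); (9, NULL, NULL); (10, 5, 10); (10, 5, 10); (10, 39, 10); (10, 39, 10); (12, NULL, NULL); (12, NULL, NULL); (NULL, NULL, NULL)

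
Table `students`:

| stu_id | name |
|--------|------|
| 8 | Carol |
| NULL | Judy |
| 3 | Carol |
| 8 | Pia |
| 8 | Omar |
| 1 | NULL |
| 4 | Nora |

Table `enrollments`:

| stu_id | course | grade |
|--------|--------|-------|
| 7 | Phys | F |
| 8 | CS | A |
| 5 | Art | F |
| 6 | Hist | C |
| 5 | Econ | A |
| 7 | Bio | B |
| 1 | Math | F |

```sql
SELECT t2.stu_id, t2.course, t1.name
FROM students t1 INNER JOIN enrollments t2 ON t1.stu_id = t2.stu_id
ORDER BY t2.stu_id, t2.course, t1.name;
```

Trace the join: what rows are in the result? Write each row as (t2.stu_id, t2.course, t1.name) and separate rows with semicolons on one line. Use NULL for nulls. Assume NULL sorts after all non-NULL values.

INNER JOIN keeps only pairs where the ON condition holds.
Matching on t1.stu_id = t2.stu_id. A NULL in a compared column never satisfies the condition.
- stu_id=8: 1 matching t2 row(s), so 1 row(s) emitted.
- stu_id=NULL: no matching t2 row, dropped.
- stu_id=3: no matching t2 row, dropped.
- stu_id=8: 1 matching t2 row(s), so 1 row(s) emitted.
- stu_id=8: 1 matching t2 row(s), so 1 row(s) emitted.
- stu_id=1: 1 matching t2 row(s), so 1 row(s) emitted.
- stu_id=4: no matching t2 row, dropped.
After projecting and ordering:
t2.stu_id | t2.course | t1.name
1 | Math | NULL
8 | CS | Carol
8 | CS | Omar
8 | CS | Pia

(1, Math, NULL); (8, CS, Carol); (8, CS, Omar); (8, CS, Pia)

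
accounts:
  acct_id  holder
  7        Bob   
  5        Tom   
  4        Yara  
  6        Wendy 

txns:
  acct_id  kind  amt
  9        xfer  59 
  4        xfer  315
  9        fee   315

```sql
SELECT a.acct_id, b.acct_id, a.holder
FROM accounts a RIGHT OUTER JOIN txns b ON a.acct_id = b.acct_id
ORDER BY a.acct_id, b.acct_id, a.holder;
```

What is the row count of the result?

3

RIGHT JOIN keeps every row from `txns`; unmatched rows get NULL for `accounts`'s columns.
Matching on a.acct_id = b.acct_id.
- acct_id=7: no matching b row.
- acct_id=5: no matching b row.
- acct_id=4: 1 matching b row(s), so 1 row(s) emitted.
- acct_id=6: no matching b row.
- plus 2 unmatched b row(s), each kept with NULL a columns.
Total: 1 matched + 2 padded = 3 rows.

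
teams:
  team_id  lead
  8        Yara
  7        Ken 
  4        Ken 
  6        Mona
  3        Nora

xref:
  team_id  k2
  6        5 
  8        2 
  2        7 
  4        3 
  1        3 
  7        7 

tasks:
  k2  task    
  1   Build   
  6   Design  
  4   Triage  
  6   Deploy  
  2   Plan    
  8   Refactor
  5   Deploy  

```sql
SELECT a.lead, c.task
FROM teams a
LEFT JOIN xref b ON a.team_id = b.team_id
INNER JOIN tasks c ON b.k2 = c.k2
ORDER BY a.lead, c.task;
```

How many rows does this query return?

2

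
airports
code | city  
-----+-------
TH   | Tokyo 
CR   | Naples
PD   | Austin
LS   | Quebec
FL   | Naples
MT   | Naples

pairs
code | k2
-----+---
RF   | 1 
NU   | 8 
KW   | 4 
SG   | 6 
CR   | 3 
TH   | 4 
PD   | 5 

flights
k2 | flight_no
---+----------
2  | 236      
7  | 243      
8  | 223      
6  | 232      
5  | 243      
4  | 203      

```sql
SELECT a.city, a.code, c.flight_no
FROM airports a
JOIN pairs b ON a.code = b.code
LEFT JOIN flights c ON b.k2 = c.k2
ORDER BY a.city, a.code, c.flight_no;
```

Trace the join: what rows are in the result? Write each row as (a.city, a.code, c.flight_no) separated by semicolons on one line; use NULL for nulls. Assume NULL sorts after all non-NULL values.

Joins associate left-to-right: airports INNER JOIN pairs on code gives 3 intermediate row(s).
Then LEFT JOIN `flights c` on k2: each of those 3 rows is kept; rows whose b.k2 has no match in c get NULL for c's columns.

(Austin, PD, 243); (Naples, CR, NULL); (Tokyo, TH, 203)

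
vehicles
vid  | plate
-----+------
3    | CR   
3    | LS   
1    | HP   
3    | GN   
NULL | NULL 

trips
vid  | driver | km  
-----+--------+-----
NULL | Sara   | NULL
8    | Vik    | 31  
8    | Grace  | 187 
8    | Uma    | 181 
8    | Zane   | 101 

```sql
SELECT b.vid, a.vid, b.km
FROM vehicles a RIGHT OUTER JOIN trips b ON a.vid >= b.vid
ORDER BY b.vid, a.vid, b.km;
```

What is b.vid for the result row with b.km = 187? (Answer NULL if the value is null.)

8

RIGHT JOIN keeps every row from `trips`; unmatched rows get NULL for `vehicles`'s columns.
Matching on a.vid >= b.vid. A NULL in a compared column never satisfies the condition.
- vid=3: no matching b row.
- vid=3: no matching b row.
- vid=1: no matching b row.
- vid=3: no matching b row.
- vid=NULL: no matching b row.
- 5 b row(s) had no a match → kept, a columns NULL.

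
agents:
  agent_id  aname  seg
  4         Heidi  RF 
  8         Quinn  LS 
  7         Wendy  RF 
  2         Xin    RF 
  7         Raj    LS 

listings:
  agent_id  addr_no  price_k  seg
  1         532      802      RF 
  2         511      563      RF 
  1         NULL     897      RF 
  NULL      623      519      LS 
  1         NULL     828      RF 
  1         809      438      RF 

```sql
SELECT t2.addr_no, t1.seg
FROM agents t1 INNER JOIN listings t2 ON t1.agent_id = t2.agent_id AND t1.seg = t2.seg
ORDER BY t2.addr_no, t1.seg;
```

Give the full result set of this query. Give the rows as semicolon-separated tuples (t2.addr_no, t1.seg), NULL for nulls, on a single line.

INNER JOIN keeps only pairs where the ON condition holds.
Matching on t1.agent_id = t2.agent_id AND t1.seg = t2.seg. A NULL in a compared column never satisfies the condition.
Matched pairs: 1.

(511, RF)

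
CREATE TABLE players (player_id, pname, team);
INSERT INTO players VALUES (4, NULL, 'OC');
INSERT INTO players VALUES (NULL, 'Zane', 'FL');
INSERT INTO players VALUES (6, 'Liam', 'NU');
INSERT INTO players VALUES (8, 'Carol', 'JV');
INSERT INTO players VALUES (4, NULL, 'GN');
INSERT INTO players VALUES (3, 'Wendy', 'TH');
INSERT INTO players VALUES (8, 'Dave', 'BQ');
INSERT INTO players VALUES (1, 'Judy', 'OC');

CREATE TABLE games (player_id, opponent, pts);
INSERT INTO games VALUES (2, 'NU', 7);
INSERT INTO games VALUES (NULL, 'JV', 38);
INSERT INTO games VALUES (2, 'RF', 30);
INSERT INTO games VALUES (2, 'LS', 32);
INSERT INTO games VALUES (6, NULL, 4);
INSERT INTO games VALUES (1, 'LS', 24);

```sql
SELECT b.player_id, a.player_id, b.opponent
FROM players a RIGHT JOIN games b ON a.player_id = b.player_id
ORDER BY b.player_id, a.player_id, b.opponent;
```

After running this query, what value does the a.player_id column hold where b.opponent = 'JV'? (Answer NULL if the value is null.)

RIGHT JOIN keeps every row from `games`; unmatched rows get NULL for `players`'s columns.
Matching on a.player_id = b.player_id. A NULL in a compared column never satisfies the condition.
- player_id=4: no matching b row.
- player_id=NULL: no matching b row.
- player_id=6: 1 matching b row(s), so 1 row(s) emitted.
- player_id=8: no matching b row.
- player_id=4: no matching b row.
- player_id=3: no matching b row.
- player_id=8: no matching b row.
- player_id=1: 1 matching b row(s), so 1 row(s) emitted.
- 4 b row(s) had no a match → kept, a columns NULL.

NULL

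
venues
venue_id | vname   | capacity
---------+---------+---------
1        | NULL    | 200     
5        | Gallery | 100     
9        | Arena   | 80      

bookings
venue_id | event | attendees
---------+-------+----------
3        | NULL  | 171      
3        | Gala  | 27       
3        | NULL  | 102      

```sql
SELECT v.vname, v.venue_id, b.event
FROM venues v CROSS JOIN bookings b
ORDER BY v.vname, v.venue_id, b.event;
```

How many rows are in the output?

9

CROSS JOIN pairs every row of `venues` with every row of `bookings`: 3 × 3 = 9 rows.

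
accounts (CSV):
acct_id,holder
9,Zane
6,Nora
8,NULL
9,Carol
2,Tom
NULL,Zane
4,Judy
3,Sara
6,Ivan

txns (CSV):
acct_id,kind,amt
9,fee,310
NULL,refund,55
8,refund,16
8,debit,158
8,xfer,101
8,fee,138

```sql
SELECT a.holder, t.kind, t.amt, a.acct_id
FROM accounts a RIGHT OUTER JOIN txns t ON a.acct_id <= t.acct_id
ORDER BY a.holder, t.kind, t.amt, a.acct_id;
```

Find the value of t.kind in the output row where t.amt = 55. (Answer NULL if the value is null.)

RIGHT JOIN keeps every row from `txns`; unmatched rows get NULL for `accounts`'s columns.
Matching on a.acct_id <= t.acct_id. A NULL in a compared column never satisfies the condition.
- a[0] acct_id=9 → 1 match(es) in t → 1 row(s).
- a[1] acct_id=6 → 5 match(es) in t → 5 row(s).
- a[2] acct_id=8 → 5 match(es) in t → 5 row(s).
- a[3] acct_id=9 → 1 match(es) in t → 1 row(s).
- a[4] acct_id=2 → 5 match(es) in t → 5 row(s).
- a[5] acct_id=NULL → no match.
- a[6] acct_id=4 → 5 match(es) in t → 5 row(s).
- a[7] acct_id=3 → 5 match(es) in t → 5 row(s).
- a[8] acct_id=6 → 5 match(es) in t → 5 row(s).
- 1 t row(s) had no a match → kept, a columns NULL.

refund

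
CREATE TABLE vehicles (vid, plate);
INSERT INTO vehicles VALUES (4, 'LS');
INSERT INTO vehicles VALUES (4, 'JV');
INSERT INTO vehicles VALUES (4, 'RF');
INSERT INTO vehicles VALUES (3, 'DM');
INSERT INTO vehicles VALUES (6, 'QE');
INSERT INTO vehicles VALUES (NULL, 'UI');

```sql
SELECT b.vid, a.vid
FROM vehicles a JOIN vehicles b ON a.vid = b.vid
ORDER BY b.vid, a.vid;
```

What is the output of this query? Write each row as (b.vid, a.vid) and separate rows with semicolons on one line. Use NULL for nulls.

(3, 3); (4, 4); (4, 4); (4, 4); (4, 4); (4, 4); (4, 4); (4, 4); (4, 4); (4, 4); (6, 6)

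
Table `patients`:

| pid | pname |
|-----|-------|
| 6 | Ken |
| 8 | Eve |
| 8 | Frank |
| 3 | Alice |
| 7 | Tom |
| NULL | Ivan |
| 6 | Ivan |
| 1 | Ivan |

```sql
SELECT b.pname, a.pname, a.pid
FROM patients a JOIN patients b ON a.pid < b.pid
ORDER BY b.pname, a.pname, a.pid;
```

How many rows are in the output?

19

INNER JOIN keeps only pairs where the ON condition holds.
Matching on a.pid < b.pid. A NULL in a compared column never satisfies the condition.
Matched pairs: 19.
Total: 19 rows.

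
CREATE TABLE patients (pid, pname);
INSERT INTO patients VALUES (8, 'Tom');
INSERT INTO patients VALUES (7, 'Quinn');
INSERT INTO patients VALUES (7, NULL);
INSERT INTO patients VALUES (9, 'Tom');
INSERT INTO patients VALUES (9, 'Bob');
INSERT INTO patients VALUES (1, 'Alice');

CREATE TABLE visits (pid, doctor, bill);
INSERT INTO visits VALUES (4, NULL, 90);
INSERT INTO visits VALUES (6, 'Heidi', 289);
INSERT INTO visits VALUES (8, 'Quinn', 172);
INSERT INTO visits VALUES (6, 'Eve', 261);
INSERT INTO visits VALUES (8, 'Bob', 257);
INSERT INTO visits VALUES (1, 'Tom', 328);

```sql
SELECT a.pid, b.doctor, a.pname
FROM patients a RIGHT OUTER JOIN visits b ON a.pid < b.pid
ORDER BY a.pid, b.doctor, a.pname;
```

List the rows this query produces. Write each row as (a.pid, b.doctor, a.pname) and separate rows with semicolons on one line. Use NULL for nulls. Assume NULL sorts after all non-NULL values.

(1, Bob, Alice); (1, Eve, Alice); (1, Heidi, Alice); (1, Quinn, Alice); (1, NULL, Alice); (7, Bob, Quinn); (7, Bob, NULL); (7, Quinn, Quinn); (7, Quinn, NULL); (NULL, Tom, NULL)

RIGHT JOIN keeps every row from `visits`; unmatched rows get NULL for `patients`'s columns.
Matching on a.pid < b.pid.
Matched pairs: 9; unmatched b rows kept: 1.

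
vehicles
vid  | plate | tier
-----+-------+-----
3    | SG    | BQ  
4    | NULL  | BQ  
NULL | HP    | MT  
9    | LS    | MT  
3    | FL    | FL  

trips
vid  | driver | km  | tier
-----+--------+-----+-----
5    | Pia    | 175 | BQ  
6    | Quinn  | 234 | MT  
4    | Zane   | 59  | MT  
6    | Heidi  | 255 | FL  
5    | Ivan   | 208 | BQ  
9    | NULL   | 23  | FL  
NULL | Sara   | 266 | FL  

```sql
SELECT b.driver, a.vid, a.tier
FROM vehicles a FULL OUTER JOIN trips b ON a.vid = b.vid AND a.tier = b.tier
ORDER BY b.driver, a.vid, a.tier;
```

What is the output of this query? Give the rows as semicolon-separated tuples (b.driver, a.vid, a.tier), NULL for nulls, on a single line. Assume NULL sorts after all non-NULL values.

FULL OUTER JOIN keeps every row from both sides; unmatched rows get NULL for the other side's columns.
Matching on a.vid = b.vid AND a.tier = b.tier. A NULL in a compared column never satisfies the condition.
Matched pairs: 0; unmatched a rows kept: 5; unmatched b rows kept: 7.

(Heidi, NULL, NULL); (Ivan, NULL, NULL); (Pia, NULL, NULL); (Quinn, NULL, NULL); (Sara, NULL, NULL); (Zane, NULL, NULL); (NULL, 3, BQ); (NULL, 3, FL); (NULL, 4, BQ); (NULL, 9, MT); (NULL, NULL, MT); (NULL, NULL, NULL)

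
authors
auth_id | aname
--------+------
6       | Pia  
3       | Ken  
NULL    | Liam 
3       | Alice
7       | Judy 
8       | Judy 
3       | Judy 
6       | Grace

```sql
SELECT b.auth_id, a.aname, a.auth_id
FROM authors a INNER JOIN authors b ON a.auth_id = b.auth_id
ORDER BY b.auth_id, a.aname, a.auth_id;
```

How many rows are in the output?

INNER JOIN keeps only pairs where the ON condition holds.
Matching on a.auth_id = b.auth_id. A NULL in a compared column never satisfies the condition.
- a[0] auth_id=6 → 2 match(es) in b → 2 row(s).
- a[1] auth_id=3 → 3 match(es) in b → 3 row(s).
- a[2] auth_id=NULL → no match; dropped.
- a[3] auth_id=3 → 3 match(es) in b → 3 row(s).
- a[4] auth_id=7 → 1 match(es) in b → 1 row(s).
- a[5] auth_id=8 → 1 match(es) in b → 1 row(s).
- a[6] auth_id=3 → 3 match(es) in b → 3 row(s).
- a[7] auth_id=6 → 2 match(es) in b → 2 row(s).
Total: 15 rows.

15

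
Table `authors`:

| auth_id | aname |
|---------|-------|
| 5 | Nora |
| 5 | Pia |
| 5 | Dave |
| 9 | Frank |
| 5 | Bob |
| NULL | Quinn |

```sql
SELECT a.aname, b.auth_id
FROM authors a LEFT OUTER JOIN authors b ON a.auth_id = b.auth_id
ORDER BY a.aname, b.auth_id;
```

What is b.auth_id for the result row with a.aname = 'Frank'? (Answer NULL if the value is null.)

9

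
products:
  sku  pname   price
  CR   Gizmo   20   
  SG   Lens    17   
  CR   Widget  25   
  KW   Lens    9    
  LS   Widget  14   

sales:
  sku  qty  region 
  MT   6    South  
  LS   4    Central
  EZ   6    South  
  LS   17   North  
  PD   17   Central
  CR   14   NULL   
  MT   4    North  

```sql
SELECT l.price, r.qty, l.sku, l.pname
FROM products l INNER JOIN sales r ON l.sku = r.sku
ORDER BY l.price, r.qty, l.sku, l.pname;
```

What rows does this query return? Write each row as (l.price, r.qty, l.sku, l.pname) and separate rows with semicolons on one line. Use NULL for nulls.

(14, 4, LS, Widget); (14, 17, LS, Widget); (20, 14, CR, Gizmo); (25, 14, CR, Widget)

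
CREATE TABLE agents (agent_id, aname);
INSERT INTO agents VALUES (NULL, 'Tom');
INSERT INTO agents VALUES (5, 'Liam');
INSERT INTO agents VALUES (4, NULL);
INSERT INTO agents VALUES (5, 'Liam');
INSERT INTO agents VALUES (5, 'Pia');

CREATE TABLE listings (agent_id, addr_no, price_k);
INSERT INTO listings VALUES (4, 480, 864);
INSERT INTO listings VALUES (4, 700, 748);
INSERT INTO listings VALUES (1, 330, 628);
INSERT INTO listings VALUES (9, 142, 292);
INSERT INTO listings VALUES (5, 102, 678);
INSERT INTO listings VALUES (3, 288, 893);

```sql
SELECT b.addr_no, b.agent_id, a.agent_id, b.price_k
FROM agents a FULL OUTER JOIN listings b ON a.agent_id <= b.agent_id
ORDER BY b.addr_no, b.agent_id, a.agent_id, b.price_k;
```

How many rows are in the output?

13

FULL OUTER JOIN keeps every row from both sides; unmatched rows get NULL for the other side's columns.
Matching on a.agent_id <= b.agent_id. A NULL in a compared column never satisfies the condition.
- a row (agent_id=NULL): no match → kept, b columns NULL.
- a row (agent_id=5): matches 2 b row(s) → 2 output row(s).
- a row (agent_id=4): matches 4 b row(s) → 4 output row(s).
- a row (agent_id=5): matches 2 b row(s) → 2 output row(s).
- a row (agent_id=5): matches 2 b row(s) → 2 output row(s).
- plus 2 unmatched b row(s), each kept with NULL a columns.
Total: 10 matched + 3 padded = 13 rows.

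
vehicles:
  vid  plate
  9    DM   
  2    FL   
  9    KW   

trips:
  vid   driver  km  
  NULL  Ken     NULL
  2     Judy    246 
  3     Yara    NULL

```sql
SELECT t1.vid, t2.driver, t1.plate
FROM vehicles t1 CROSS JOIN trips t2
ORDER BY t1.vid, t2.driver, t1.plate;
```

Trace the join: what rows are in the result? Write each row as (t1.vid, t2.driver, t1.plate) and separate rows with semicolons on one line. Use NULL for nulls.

(2, Judy, FL); (2, Ken, FL); (2, Yara, FL); (9, Judy, DM); (9, Judy, KW); (9, Ken, DM); (9, Ken, KW); (9, Yara, DM); (9, Yara, KW)

CROSS JOIN pairs every row of `vehicles` with every row of `trips`: 3 × 3 = 9 rows.
After projecting and ordering:
t1.vid | t2.driver | t1.plate
2 | Judy | FL
2 | Ken | FL
2 | Yara | FL
9 | Judy | DM
9 | Judy | KW
9 | Ken | DM
9 | Ken | KW
9 | Yara | DM
9 | Yara | KW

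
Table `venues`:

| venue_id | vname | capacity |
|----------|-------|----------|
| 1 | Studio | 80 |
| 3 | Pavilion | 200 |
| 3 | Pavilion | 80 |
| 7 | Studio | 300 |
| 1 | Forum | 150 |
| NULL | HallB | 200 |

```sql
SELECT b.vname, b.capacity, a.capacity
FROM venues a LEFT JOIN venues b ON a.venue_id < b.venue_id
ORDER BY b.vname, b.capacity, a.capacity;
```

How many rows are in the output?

10

LEFT JOIN keeps every row from `venues a`; unmatched rows get NULL for `venues b`'s columns.
Matching on a.venue_id < b.venue_id. A NULL in a compared column never satisfies the condition.
Matched pairs: 8; unmatched a rows kept: 2.
Total: 8 matched + 2 padded = 10 rows.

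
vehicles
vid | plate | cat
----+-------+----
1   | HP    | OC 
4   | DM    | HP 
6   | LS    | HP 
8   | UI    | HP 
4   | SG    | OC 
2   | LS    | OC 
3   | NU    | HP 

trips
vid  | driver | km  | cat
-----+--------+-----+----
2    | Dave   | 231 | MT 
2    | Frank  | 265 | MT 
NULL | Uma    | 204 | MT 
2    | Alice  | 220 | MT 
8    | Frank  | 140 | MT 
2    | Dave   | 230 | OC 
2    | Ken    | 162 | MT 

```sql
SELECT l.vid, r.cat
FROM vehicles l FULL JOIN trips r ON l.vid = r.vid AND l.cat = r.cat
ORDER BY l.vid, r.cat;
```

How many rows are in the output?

FULL OUTER JOIN keeps every row from both sides; unmatched rows get NULL for the other side's columns.
Matching on l.vid = r.vid AND l.cat = r.cat. A NULL in a compared column never satisfies the condition.
- vid=1, cat=OC: no r row matches, row kept with r columns NULL.
- vid=4, cat=HP: no r row matches, row kept with r columns NULL.
- vid=6, cat=HP: no r row matches, row kept with r columns NULL.
- vid=8, cat=HP: no r row matches, row kept with r columns NULL.
- vid=4, cat=OC: no r row matches, row kept with r columns NULL.
- vid=2, cat=OC: 1 matching r row(s), so 1 row(s) emitted.
- vid=3, cat=HP: no r row matches, row kept with r columns NULL.
- 6 row(s) from r found no l partner → padded with NULL.
Total: 1 matched + 12 padded = 13 rows.

13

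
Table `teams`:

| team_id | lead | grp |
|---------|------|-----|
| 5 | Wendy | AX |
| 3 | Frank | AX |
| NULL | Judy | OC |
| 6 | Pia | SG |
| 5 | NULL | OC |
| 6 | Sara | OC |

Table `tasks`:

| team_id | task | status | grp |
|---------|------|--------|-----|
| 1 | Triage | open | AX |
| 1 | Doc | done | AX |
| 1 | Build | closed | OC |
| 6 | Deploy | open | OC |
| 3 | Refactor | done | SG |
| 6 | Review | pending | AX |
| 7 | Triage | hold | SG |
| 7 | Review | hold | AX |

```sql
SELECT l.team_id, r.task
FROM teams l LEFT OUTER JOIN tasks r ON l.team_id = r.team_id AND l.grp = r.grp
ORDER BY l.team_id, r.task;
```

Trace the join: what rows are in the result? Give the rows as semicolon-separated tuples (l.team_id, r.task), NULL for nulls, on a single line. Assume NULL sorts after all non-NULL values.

LEFT JOIN keeps every row from `teams`; unmatched rows get NULL for `tasks`'s columns.
Matching on l.team_id = r.team_id AND l.grp = r.grp. A NULL in a compared column never satisfies the condition.
Matched pairs: 1; unmatched l rows kept: 5.

(3, NULL); (5, NULL); (5, NULL); (6, Deploy); (6, NULL); (NULL, NULL)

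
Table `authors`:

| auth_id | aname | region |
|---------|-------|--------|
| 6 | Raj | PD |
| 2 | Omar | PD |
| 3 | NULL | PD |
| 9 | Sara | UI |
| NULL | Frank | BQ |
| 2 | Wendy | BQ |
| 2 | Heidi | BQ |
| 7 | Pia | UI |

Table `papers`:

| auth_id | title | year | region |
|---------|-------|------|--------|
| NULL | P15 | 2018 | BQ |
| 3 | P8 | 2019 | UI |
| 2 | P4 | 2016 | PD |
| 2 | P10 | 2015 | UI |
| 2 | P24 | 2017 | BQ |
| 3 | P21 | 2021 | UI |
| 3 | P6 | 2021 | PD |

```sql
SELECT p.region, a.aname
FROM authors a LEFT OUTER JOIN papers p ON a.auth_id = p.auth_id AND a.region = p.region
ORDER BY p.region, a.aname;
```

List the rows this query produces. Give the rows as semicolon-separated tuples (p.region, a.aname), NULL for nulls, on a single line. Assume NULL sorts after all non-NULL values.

(BQ, Heidi); (BQ, Wendy); (PD, Omar); (PD, NULL); (NULL, Frank); (NULL, Pia); (NULL, Raj); (NULL, Sara)

LEFT JOIN keeps every row from `authors`; unmatched rows get NULL for `papers`'s columns.
Matching on a.auth_id = p.auth_id AND a.region = p.region. A NULL in a compared column never satisfies the condition.
- a row (auth_id=6, region=PD): no match → kept, p columns NULL.
- a row (auth_id=2, region=PD): matches 1 p row(s) → 1 output row(s).
- a row (auth_id=3, region=PD): matches 1 p row(s) → 1 output row(s).
- a row (auth_id=9, region=UI): no match → kept, p columns NULL.
- a row (auth_id=NULL, region=BQ): no match → kept, p columns NULL.
- a row (auth_id=2, region=BQ): matches 1 p row(s) → 1 output row(s).
- a row (auth_id=2, region=BQ): matches 1 p row(s) → 1 output row(s).
- a row (auth_id=7, region=UI): no match → kept, p columns NULL.
After projecting and ordering:
p.region | a.aname
BQ | Heidi
BQ | Wendy
PD | Omar
PD | NULL
NULL | Frank
NULL | Pia
NULL | Raj
NULL | Sara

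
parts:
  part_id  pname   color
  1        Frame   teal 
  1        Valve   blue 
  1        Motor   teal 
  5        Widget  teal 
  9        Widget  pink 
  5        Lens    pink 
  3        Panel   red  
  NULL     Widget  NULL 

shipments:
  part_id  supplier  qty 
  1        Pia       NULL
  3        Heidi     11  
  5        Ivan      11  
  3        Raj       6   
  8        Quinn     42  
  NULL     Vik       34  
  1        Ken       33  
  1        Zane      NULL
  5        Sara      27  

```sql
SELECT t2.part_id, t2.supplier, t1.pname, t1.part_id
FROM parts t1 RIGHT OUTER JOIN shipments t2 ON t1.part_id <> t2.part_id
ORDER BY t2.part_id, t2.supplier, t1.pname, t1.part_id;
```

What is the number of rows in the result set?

42

RIGHT JOIN keeps every row from `shipments`; unmatched rows get NULL for `parts`'s columns.
Matching on t1.part_id <> t2.part_id. A NULL in a compared column never satisfies the condition.
Matched pairs: 41; unmatched t2 rows kept: 1.
Total: 41 matched + 1 padded = 42 rows.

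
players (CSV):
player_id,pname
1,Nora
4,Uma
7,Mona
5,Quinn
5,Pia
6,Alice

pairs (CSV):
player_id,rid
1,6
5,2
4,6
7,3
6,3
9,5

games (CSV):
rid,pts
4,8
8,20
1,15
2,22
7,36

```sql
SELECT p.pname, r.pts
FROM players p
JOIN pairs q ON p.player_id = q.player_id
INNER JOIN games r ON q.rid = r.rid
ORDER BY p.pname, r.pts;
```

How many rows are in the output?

2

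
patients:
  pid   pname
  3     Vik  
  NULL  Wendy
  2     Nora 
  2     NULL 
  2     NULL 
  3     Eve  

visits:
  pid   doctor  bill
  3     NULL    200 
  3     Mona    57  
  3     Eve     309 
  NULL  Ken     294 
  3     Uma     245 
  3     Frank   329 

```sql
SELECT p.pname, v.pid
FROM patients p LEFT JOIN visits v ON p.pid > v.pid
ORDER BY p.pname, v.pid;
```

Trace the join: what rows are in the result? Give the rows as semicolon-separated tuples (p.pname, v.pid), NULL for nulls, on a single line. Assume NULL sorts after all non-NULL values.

LEFT JOIN keeps every row from `patients`; unmatched rows get NULL for `visits`'s columns.
Matching on p.pid > v.pid. A NULL in a compared column never satisfies the condition.
Matched pairs: 0; unmatched p rows kept: 6.

(Eve, NULL); (Nora, NULL); (Vik, NULL); (Wendy, NULL); (NULL, NULL); (NULL, NULL)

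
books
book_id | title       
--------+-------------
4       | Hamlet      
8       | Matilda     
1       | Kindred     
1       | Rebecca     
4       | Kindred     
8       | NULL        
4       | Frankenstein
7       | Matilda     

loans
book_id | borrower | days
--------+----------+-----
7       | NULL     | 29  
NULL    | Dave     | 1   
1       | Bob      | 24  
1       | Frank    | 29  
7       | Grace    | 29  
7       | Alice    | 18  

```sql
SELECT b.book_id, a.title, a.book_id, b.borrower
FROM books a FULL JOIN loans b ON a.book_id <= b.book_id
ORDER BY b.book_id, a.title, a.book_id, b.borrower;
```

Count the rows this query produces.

FULL OUTER JOIN keeps every row from both sides; unmatched rows get NULL for the other side's columns.
Matching on a.book_id <= b.book_id. A NULL in a compared column never satisfies the condition.
Matched pairs: 22; unmatched a rows kept: 2; unmatched b rows kept: 1.
Total: 22 matched + 3 padded = 25 rows.

25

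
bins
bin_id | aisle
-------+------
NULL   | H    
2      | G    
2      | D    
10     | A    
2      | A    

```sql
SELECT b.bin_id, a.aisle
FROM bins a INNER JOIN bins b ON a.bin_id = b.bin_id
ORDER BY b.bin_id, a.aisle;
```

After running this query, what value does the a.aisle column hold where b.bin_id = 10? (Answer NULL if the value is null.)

INNER JOIN keeps only pairs where the ON condition holds.
Matching on a.bin_id = b.bin_id. A NULL in a compared column never satisfies the condition.
- a row (bin_id=NULL): no match → dropped.
- a row (bin_id=2): matches 3 b row(s) → 3 output row(s).
- a row (bin_id=2): matches 3 b row(s) → 3 output row(s).
- a row (bin_id=10): matches 1 b row(s) → 1 output row(s).
- a row (bin_id=2): matches 3 b row(s) → 3 output row(s).

A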